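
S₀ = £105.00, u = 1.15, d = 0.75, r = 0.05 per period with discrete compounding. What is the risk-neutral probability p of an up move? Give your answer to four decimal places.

Risk-neutral probability p = (1 + 0.05 − 0.75)/(1.15 − 0.75) = 0.3000/0.4000 = 0.7500

p = 0.7500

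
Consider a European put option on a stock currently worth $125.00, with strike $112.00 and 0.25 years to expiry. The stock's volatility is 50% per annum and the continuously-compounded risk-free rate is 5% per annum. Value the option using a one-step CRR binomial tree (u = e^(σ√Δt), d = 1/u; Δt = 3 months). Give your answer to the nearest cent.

$7.77

CRR parameters: u = e^(σ√Δt) = e^(0.5·√0.25) = 1.2840, d = 1/u = 0.7788
Per-period rate: rΔt = 0.05·0.25 = 0.0125, so R = e^0.0125 = 1.0126
Risk-neutral probability p = (e^0.0125 − 0.7788)/(1.2840 − 0.7788) = 0.2338/0.5052 = 0.4627
Terminal stock prices: S_u = 160.5, S_d = 97.35
Terminal payoffs (K − S): max(-48.5, 0) = 0, max(14.65, 0) = 14.65
Node 0 (S = 125): V_0 = e^(−0.0125)·[0.4627·0.0000 + 0.5373·14.6499] = 7.7733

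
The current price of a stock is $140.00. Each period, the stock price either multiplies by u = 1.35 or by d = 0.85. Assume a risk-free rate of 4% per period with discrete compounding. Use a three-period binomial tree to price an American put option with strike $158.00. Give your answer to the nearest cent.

Risk-neutral probability p = (1 + 0.04 − 0.85)/(1.35 − 0.85) = 0.1900/0.5000 = 0.3800
Terminal stock prices: S_uuu = 344.5, S_uud = 216.9, S_udd = 136.6, S_ddd = 85.98
Terminal payoffs (K − S): max(-186.5, 0) = 0, max(-58.88, 0) = 0, max(21.45, 0) = 21.45, max(72.02, 0) = 72.02
Node uu (S = 255.2): continuation = 1/1.04·[0.3800·0.0000 + 0.6200·0.0000] = 0.0000; exercise value = 0.0000 ≤ continuation, so V_uu = 0.0000
Node ud (S = 160.7): continuation = 1/1.04·[0.3800·0.0000 + 0.6200·21.4475] = 12.7860; exercise value = 0.0000 ≤ continuation, so V_ud = 12.7860
Node dd (S = 101.1): continuation = 1/1.04·[0.3800·21.4475 + 0.6200·72.0225] = 50.7731; exercise value = 56.8500 > continuation, so V_dd = 56.8500 (exercise)
Node u (S = 189): continuation = 1/1.04·[0.3800·0.0000 + 0.6200·12.7860] = 7.6224; exercise value = 0.0000 ≤ continuation, so V_u = 7.6224
Node d (S = 119): continuation = 1/1.04·[0.3800·12.7860 + 0.6200·56.8500] = 38.5632; exercise value = 39.0000 > continuation, so V_d = 39.0000 (exercise)
Node 0 (S = 140): continuation = 1/1.04·[0.3800·7.6224 + 0.6200·39.0000] = 26.0351; exercise value = 18.0000 ≤ continuation, so V_0 = 26.0351

$26.04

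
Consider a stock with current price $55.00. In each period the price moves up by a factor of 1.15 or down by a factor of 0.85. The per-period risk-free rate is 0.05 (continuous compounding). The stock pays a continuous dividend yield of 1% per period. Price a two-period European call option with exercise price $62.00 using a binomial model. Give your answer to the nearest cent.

$3.93

Per-period risk-free factor R = e^0.05 = 1.0513; dividend-adjusted growth = e^(0.05−0.01) = 1.0408.
Risk-neutral probability p = (1.0408 − 0.85)/(1.15 − 0.85) = 0.1908/0.3000 = 0.6360
Terminal stock prices: S_uu = 72.74, S_ud = 53.76, S_dd = 39.74
Terminal payoffs (S − K): max(10.74, 0) = 10.74, max(-8.238, 0) = 0, max(-22.26, 0) = 0
Node u (S = 63.25): V_u = e^(−0.05)·[0.6360·10.7375 + 0.3640·0.0000] = 6.4964
Node d (S = 46.75): V_d = e^(−0.05)·[0.6360·0.0000 + 0.3640·0.0000] = 0.0000
Node 0 (S = 55): V_0 = e^(−0.05)·[0.6360·6.4964 + 0.3640·0.0000] = 3.9304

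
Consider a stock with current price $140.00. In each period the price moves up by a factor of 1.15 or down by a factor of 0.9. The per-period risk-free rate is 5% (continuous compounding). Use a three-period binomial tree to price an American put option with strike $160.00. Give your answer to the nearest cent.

Risk-neutral probability p = (e^0.05 − 0.9)/(1.15 − 0.9) = 0.1513/0.2500 = 0.6051
Terminal stock prices: S_uuu = 212.9, S_uud = 166.6, S_udd = 130.4, S_ddd = 102.1
Terminal payoffs (K − S): max(-52.92, 0) = 0, max(-6.635, 0) = 0, max(29.59, 0) = 29.59, max(57.94, 0) = 57.94
Node uu (S = 185.1): continuation = e^(−0.05)·[0.6051·0.0000 + 0.3949·0.0000] = 0.0000; exercise value = 0.0000 ≤ continuation, so V_uu = 0.0000
Node ud (S = 144.9): continuation = e^(−0.05)·[0.6051·0.0000 + 0.3949·29.5900] = 11.1156; exercise value = 15.1000 > continuation, so V_ud = 15.1000 (exercise)
Node dd (S = 113.4): continuation = e^(−0.05)·[0.6051·29.5900 + 0.3949·57.9400] = 38.7967; exercise value = 46.6000 > continuation, so V_dd = 46.6000 (exercise)
Node u (S = 161): continuation = e^(−0.05)·[0.6051·0.0000 + 0.3949·15.1000] = 5.6724; exercise value = 0.0000 ≤ continuation, so V_u = 5.6724
Node d (S = 126): continuation = e^(−0.05)·[0.6051·15.1000 + 0.3949·46.6000] = 26.1967; exercise value = 34.0000 > continuation, so V_d = 34.0000 (exercise)
Node 0 (S = 140): continuation = e^(−0.05)·[0.6051·5.6724 + 0.3949·34.0000] = 16.0372; exercise value = 20.0000 > continuation, so V_0 = 20.0000 (exercise)

$20.00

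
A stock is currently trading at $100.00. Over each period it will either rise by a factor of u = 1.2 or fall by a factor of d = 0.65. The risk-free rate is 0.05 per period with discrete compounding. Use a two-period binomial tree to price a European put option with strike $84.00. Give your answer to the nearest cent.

$4.98

Risk-neutral probability p = (1 + 0.05 − 0.65)/(1.2 − 0.65) = 0.4000/0.5500 = 0.7273
Terminal stock prices: S_uu = 144, S_ud = 78, S_dd = 42.25
Terminal payoffs (K − S): max(-60, 0) = 0, max(6, 0) = 6, max(41.75, 0) = 41.75
Node u (S = 120): V_u = 1/1.05·[0.7273·0.0000 + 0.2727·6.0000] = 1.5584
Node d (S = 65): V_d = 1/1.05·[0.7273·6.0000 + 0.2727·41.7500] = 15.0000
Node 0 (S = 100): V_0 = 1/1.05·[0.7273·1.5584 + 0.2727·15.0000] = 4.9755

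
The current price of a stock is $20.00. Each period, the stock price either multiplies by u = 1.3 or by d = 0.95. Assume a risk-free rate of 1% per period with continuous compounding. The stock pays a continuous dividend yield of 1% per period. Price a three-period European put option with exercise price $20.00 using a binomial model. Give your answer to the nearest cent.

$1.74

Per-period risk-free factor R = e^0.01 = 1.0101; dividend-adjusted growth = e^(0.01−0.01) = 1.0000.
Risk-neutral probability p = (1.0000 − 0.95)/(1.3 − 0.95) = 0.0500/0.3500 = 0.1429
Terminal stock prices: S_uuu = 43.94, S_uud = 32.11, S_udd = 23.46, S_ddd = 17.15
Terminal payoffs (K − S): max(-23.94, 0) = 0, max(-12.11, 0) = 0, max(-3.465, 0) = 0, max(2.853, 0) = 2.853
Node uu (S = 33.8): V_uu = e^(−0.01)·[0.1429·0.0000 + 0.8571·0.0000] = 0.0000
Node ud (S = 24.7): V_ud = e^(−0.01)·[0.1429·0.0000 + 0.8571·0.0000] = 0.0000
Node dd (S = 18.05): V_dd = e^(−0.01)·[0.1429·0.0000 + 0.8571·2.8525] = 2.4207
Node u (S = 26): V_u = e^(−0.01)·[0.1429·0.0000 + 0.8571·0.0000] = 0.0000
Node d (S = 19): V_d = e^(−0.01)·[0.1429·0.0000 + 0.8571·2.4207] = 2.0542
Node 0 (S = 20): V_0 = e^(−0.01)·[0.1429·0.0000 + 0.8571·2.0542] = 1.7432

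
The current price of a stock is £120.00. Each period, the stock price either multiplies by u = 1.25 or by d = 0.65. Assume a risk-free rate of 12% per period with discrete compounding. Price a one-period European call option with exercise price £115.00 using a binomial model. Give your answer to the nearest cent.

Risk-neutral probability p = (1 + 0.12 − 0.65)/(1.25 − 0.65) = 0.4700/0.6000 = 0.7833
Terminal stock prices: S_u = 150, S_d = 78
Terminal payoffs (S − K): max(35, 0) = 35, max(-37, 0) = 0
Node 0 (S = 120): V_0 = 1/1.12·[0.7833·35.0000 + 0.2167·0.0000] = 24.4792

£24.48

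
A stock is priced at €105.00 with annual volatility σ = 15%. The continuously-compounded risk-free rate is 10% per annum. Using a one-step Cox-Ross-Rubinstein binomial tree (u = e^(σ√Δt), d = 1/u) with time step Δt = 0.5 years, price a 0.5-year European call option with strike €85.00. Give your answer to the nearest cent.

CRR parameters: u = e^(σ√Δt) = e^(0.15·√0.5) = 1.1119, d = 1/u = 0.8994
Per-period rate: rΔt = 0.1·0.5 = 0.05, so R = e^0.05 = 1.0513
Risk-neutral probability p = (e^0.05 − 0.8994)/(1.1119 − 0.8994) = 0.1519/0.2125 = 0.7148
Terminal stock prices: S_u = 116.7, S_d = 94.43
Terminal payoffs (S − K): max(31.75, 0) = 31.75, max(9.433, 0) = 9.433
Node 0 (S = 105): V_0 = e^(−0.05)·[0.7148·31.7490 + 0.2852·9.4334] = 24.1455

€24.15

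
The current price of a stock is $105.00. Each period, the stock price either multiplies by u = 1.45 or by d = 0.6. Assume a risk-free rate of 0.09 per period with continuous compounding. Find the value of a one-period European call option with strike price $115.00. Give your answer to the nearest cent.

Risk-neutral probability p = (e^0.09 − 0.6)/(1.45 − 0.6) = 0.4942/0.8500 = 0.5814
Terminal stock prices: S_u = 152.2, S_d = 63
Terminal payoffs (S − K): max(37.25, 0) = 37.25, max(-52, 0) = 0
Node 0 (S = 105): V_0 = e^(−0.09)·[0.5814·37.2500 + 0.4186·0.0000] = 19.7925

$19.79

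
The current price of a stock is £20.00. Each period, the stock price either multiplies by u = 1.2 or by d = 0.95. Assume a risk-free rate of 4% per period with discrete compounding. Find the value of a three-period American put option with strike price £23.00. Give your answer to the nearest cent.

Risk-neutral probability p = (1 + 0.04 − 0.95)/(1.2 − 0.95) = 0.0900/0.2500 = 0.3600
Terminal stock prices: S_uuu = 34.56, S_uud = 27.36, S_udd = 21.66, S_ddd = 17.15
Terminal payoffs (K − S): max(-11.56, 0) = 0, max(-4.36, 0) = 0, max(1.34, 0) = 1.34, max(5.853, 0) = 5.853
Node uu (S = 28.8): continuation = 1/1.04·[0.3600·0.0000 + 0.6400·0.0000] = 0.0000; exercise value = 0.0000 ≤ continuation, so V_uu = 0.0000
Node ud (S = 22.8): continuation = 1/1.04·[0.3600·0.0000 + 0.6400·1.3400] = 0.8246; exercise value = 0.2000 ≤ continuation, so V_ud = 0.8246
Node dd (S = 18.05): continuation = 1/1.04·[0.3600·1.3400 + 0.6400·5.8525] = 4.0654; exercise value = 4.9500 > continuation, so V_dd = 4.9500 (exercise)
Node u (S = 24): continuation = 1/1.04·[0.3600·0.0000 + 0.6400·0.8246] = 0.5075; exercise value = 0.0000 ≤ continuation, so V_u = 0.5075
Node d (S = 19): continuation = 1/1.04·[0.3600·0.8246 + 0.6400·4.9500] = 3.3316; exercise value = 4.0000 > continuation, so V_d = 4.0000 (exercise)
Node 0 (S = 20): continuation = 1/1.04·[0.3600·0.5075 + 0.6400·4.0000] = 2.6372; exercise value = 3.0000 > continuation, so V_0 = 3.0000 (exercise)

£3.00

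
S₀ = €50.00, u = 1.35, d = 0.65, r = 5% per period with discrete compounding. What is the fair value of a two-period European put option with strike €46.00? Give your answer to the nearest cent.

€5.09

Risk-neutral probability p = (1 + 0.05 − 0.65)/(1.35 − 0.65) = 0.4000/0.7000 = 0.5714
Terminal stock prices: S_uu = 91.13, S_ud = 43.88, S_dd = 21.13
Terminal payoffs (K − S): max(-45.13, 0) = 0, max(2.125, 0) = 2.125, max(24.87, 0) = 24.87
Node u (S = 67.5): V_u = 1/1.05·[0.5714·0.0000 + 0.4286·2.1250] = 0.8673
Node d (S = 32.5): V_d = 1/1.05·[0.5714·2.1250 + 0.4286·24.8750] = 11.3095
Node 0 (S = 50): V_0 = 1/1.05·[0.5714·0.8673 + 0.4286·11.3095] = 5.0882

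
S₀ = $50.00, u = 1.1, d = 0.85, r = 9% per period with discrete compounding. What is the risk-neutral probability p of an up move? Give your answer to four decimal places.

Risk-neutral probability p = (1 + 0.09 − 0.85)/(1.1 − 0.85) = 0.2400/0.2500 = 0.9600

p = 0.9600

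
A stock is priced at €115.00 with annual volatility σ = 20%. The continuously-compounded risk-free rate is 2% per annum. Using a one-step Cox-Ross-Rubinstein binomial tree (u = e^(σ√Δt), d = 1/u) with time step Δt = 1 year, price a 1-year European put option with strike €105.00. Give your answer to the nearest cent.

CRR parameters: u = e^(σ√Δt) = e^(0.2·√1) = 1.2214, d = 1/u = 0.8187
Per-period rate: rΔt = 0.02·1 = 0.02, so R = e^0.02 = 1.0202
Risk-neutral probability p = (e^0.02 − 0.8187)/(1.2214 − 0.8187) = 0.2015/0.4027 = 0.5003
Terminal stock prices: S_u = 140.5, S_d = 94.15
Terminal payoffs (K − S): max(-35.46, 0) = 0, max(10.85, 0) = 10.85
Node 0 (S = 115): V_0 = e^(−0.02)·[0.5003·0.0000 + 0.4997·10.8460] = 5.3120

€5.31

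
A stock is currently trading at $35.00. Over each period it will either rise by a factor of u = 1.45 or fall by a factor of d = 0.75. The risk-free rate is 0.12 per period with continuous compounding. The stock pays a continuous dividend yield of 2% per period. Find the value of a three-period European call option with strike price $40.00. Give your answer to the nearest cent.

Per-period risk-free factor R = e^0.12 = 1.1275; dividend-adjusted growth = e^(0.12−0.02) = 1.1052.
Risk-neutral probability p = (1.1052 − 0.75)/(1.45 − 0.75) = 0.3552/0.7000 = 0.5074
Terminal stock prices: S_uuu = 106.7, S_uud = 55.19, S_udd = 28.55, S_ddd = 14.77
Terminal payoffs (S − K): max(66.7, 0) = 66.7, max(15.19, 0) = 15.19, max(-11.45, 0) = 0, max(-25.23, 0) = 0
Node uu (S = 73.59): V_uu = e^(−0.12)·[0.5074·66.7019 + 0.4926·15.1906] = 36.6536
Node ud (S = 38.06): V_ud = e^(−0.12)·[0.5074·15.1906 + 0.4926·0.0000] = 6.8360
Node dd (S = 19.69): V_dd = e^(−0.12)·[0.5074·0.0000 + 0.4926·0.0000] = 0.0000
Node u (S = 50.75): V_u = e^(−0.12)·[0.5074·36.6536 + 0.4926·6.8360] = 19.4812
Node d (S = 26.25): V_d = e^(−0.12)·[0.5074·6.8360 + 0.4926·0.0000] = 3.0763
Node 0 (S = 35): V_0 = e^(−0.12)·[0.5074·19.4812 + 0.4926·3.0763] = 10.1108

$10.11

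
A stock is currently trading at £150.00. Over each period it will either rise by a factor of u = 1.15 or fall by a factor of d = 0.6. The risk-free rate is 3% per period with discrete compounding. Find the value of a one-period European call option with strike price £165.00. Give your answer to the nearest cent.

£5.69

Risk-neutral probability p = (1 + 0.03 − 0.6)/(1.15 − 0.6) = 0.4300/0.5500 = 0.7818
Terminal stock prices: S_u = 172.5, S_d = 90
Terminal payoffs (S − K): max(7.5, 0) = 7.5, max(-75, 0) = 0
Node 0 (S = 150): V_0 = 1/1.03·[0.7818·7.5000 + 0.2182·0.0000] = 5.6929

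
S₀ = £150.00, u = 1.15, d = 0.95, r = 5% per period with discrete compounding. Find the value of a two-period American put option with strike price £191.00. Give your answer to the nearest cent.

Risk-neutral probability p = (1 + 0.05 − 0.95)/(1.15 − 0.95) = 0.1000/0.2000 = 0.5000
Terminal stock prices: S_uu = 198.4, S_ud = 163.9, S_dd = 135.4
Terminal payoffs (K − S): max(-7.375, 0) = 0, max(27.12, 0) = 27.12, max(55.62, 0) = 55.62
Node u (S = 172.5): continuation = 1/1.05·[0.5000·0.0000 + 0.5000·27.1250] = 12.9167; exercise value = 18.5000 > continuation, so V_u = 18.5000 (exercise)
Node d (S = 142.5): continuation = 1/1.05·[0.5000·27.1250 + 0.5000·55.6250] = 39.4048; exercise value = 48.5000 > continuation, so V_d = 48.5000 (exercise)
Node 0 (S = 150): continuation = 1/1.05·[0.5000·18.5000 + 0.5000·48.5000] = 31.9048; exercise value = 41.0000 > continuation, so V_0 = 41.0000 (exercise)

£41.00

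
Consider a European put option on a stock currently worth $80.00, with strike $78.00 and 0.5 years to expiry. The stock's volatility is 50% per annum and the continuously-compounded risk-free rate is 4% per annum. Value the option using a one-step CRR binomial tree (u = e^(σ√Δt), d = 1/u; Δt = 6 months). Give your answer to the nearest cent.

$11.97

CRR parameters: u = e^(σ√Δt) = e^(0.5·√0.5) = 1.4241, d = 1/u = 0.7022
Per-period rate: rΔt = 0.04·0.5 = 0.02, so R = e^0.02 = 1.0202
Risk-neutral probability p = (e^0.02 − 0.7022)/(1.4241 − 0.7022) = 0.3180/0.7219 = 0.4405
Terminal stock prices: S_u = 113.9, S_d = 56.18
Terminal payoffs (K − S): max(-35.93, 0) = 0, max(21.82, 0) = 21.82
Node 0 (S = 80): V_0 = e^(−0.02)·[0.4405·0.0000 + 0.5595·21.8249] = 11.9692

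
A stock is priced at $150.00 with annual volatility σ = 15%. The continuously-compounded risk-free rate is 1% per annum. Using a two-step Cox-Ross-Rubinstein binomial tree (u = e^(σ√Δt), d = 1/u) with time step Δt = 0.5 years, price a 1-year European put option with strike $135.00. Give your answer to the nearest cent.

$3.42

CRR parameters: u = e^(σ√Δt) = e^(0.15·√0.5) = 1.1119, d = 1/u = 0.8994
Per-period rate: rΔt = 0.01·0.5 = 0.005, so R = e^0.005 = 1.0050
Risk-neutral probability p = (e^0.005 − 0.8994)/(1.1119 − 0.8994) = 0.1056/0.2125 = 0.4971
Terminal stock prices: S_uu = 185.4, S_ud = 150, S_dd = 121.3
Terminal payoffs (K − S): max(-50.45, 0) = 0, max(-15, 0) = 0, max(13.67, 0) = 13.67
Node u (S = 166.8): V_u = e^(−0.005)·[0.4971·0.0000 + 0.5029·0.0000] = 0.0000
Node d (S = 134.9): V_d = e^(−0.005)·[0.4971·0.0000 + 0.5029·13.6713] = 6.8411
Node 0 (S = 150): V_0 = e^(−0.005)·[0.4971·0.0000 + 0.5029·6.8411] = 3.4233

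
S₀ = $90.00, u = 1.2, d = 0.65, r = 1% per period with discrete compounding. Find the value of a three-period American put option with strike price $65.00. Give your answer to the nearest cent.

Risk-neutral probability p = (1 + 0.01 − 0.65)/(1.2 − 0.65) = 0.3600/0.5500 = 0.6545
Terminal stock prices: S_uuu = 155.5, S_uud = 84.24, S_udd = 45.63, S_ddd = 24.72
Terminal payoffs (K − S): max(-90.52, 0) = 0, max(-19.24, 0) = 0, max(19.37, 0) = 19.37, max(40.28, 0) = 40.28
Node uu (S = 129.6): continuation = 1/1.01·[0.6545·0.0000 + 0.3455·0.0000] = 0.0000; exercise value = 0.0000 ≤ continuation, so V_uu = 0.0000
Node ud (S = 70.2): continuation = 1/1.01·[0.6545·0.0000 + 0.3455·19.3700] = 6.6252; exercise value = 0.0000 ≤ continuation, so V_ud = 6.6252
Node dd (S = 38.03): continuation = 1/1.01·[0.6545·19.3700 + 0.3455·40.2837] = 26.3314; exercise value = 26.9750 > continuation, so V_dd = 26.9750 (exercise)
Node u (S = 108): continuation = 1/1.01·[0.6545·0.0000 + 0.3455·6.6252] = 2.2660; exercise value = 0.0000 ≤ continuation, so V_u = 2.2660
Node d (S = 58.5): continuation = 1/1.01·[0.6545·6.6252 + 0.3455·26.9750] = 13.5199; exercise value = 6.5000 ≤ continuation, so V_d = 13.5199
Node 0 (S = 90): continuation = 1/1.01·[0.6545·2.2660 + 0.3455·13.5199] = 6.0928; exercise value = 0.0000 ≤ continuation, so V_0 = 6.0928

$6.09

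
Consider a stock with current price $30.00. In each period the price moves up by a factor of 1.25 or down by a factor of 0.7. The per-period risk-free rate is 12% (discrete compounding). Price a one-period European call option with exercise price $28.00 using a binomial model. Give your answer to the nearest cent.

$6.48

Risk-neutral probability p = (1 + 0.12 − 0.7)/(1.25 − 0.7) = 0.4200/0.5500 = 0.7636
Terminal stock prices: S_u = 37.5, S_d = 21
Terminal payoffs (S − K): max(9.5, 0) = 9.5, max(-7, 0) = 0
Node 0 (S = 30): V_0 = 1/1.12·[0.7636·9.5000 + 0.2364·0.0000] = 6.4773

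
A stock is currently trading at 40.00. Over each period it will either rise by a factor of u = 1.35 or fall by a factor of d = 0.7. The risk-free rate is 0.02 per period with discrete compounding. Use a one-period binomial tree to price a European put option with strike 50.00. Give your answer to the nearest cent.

Risk-neutral probability p = (1 + 0.02 − 0.7)/(1.35 − 0.7) = 0.3200/0.6500 = 0.4923
Terminal stock prices: S_u = 54, S_d = 28
Terminal payoffs (K − S): max(-4, 0) = 0, max(22, 0) = 22
Node 0 (S = 40): V_0 = 1/1.02·[0.4923·0.0000 + 0.5077·22.0000] = 10.9502

10.95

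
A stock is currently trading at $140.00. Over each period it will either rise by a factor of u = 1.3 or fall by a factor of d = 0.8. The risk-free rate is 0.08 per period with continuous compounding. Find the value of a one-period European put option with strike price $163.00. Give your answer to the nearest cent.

$20.41

Risk-neutral probability p = (e^0.08 − 0.8)/(1.3 − 0.8) = 0.2833/0.5000 = 0.5666
Terminal stock prices: S_u = 182, S_d = 112
Terminal payoffs (K − S): max(-19, 0) = 0, max(51, 0) = 51
Node 0 (S = 140): V_0 = e^(−0.08)·[0.5666·0.0000 + 0.4334·51.0000] = 20.4052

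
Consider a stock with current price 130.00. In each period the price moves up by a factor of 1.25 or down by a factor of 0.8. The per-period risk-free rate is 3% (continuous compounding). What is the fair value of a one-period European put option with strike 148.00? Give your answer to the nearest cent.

Risk-neutral probability p = (e^0.03 − 0.8)/(1.25 − 0.8) = 0.2305/0.4500 = 0.5121
Terminal stock prices: S_u = 162.5, S_d = 104
Terminal payoffs (K − S): max(-14.5, 0) = 0, max(44, 0) = 44
Node 0 (S = 130): V_0 = e^(−0.03)·[0.5121·0.0000 + 0.4879·44.0000] = 20.8322

20.83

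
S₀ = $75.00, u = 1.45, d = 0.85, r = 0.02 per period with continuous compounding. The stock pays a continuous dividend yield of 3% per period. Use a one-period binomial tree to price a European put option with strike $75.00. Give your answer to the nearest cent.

Per-period risk-free factor R = e^0.02 = 1.0202; dividend-adjusted growth = e^(0.02−0.03) = 0.9900.
Risk-neutral probability p = (0.9900 − 0.85)/(1.45 − 0.85) = 0.1400/0.6000 = 0.2334
Terminal stock prices: S_u = 108.8, S_d = 63.75
Terminal payoffs (K − S): max(-33.75, 0) = 0, max(11.25, 0) = 11.25
Node 0 (S = 75): V_0 = e^(−0.02)·[0.2334·0.0000 + 0.7666·11.2500] = 8.4533

$8.45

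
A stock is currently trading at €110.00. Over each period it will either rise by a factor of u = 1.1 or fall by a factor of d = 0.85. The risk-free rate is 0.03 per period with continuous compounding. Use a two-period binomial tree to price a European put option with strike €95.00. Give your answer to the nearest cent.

Risk-neutral probability p = (e^0.03 − 0.85)/(1.1 − 0.85) = 0.1805/0.2500 = 0.7218
Terminal stock prices: S_uu = 133.1, S_ud = 102.9, S_dd = 79.47
Terminal payoffs (K − S): max(-38.1, 0) = 0, max(-7.85, 0) = 0, max(15.53, 0) = 15.53
Node u (S = 121): V_u = e^(−0.03)·[0.7218·0.0000 + 0.2782·0.0000] = 0.0000
Node d (S = 93.5): V_d = e^(−0.03)·[0.7218·0.0000 + 0.2782·15.5250] = 4.1911
Node 0 (S = 110): V_0 = e^(−0.03)·[0.7218·0.0000 + 0.2782·4.1911] = 1.1314

€1.13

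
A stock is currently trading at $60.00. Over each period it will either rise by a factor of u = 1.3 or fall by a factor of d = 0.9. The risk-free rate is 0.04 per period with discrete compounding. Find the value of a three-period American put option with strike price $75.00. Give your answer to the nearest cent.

$15.00

Risk-neutral probability p = (1 + 0.04 − 0.9)/(1.3 − 0.9) = 0.1400/0.4000 = 0.3500
Terminal stock prices: S_uuu = 131.8, S_uud = 91.26, S_udd = 63.18, S_ddd = 43.74
Terminal payoffs (K − S): max(-56.82, 0) = 0, max(-16.26, 0) = 0, max(11.82, 0) = 11.82, max(31.26, 0) = 31.26
Node uu (S = 101.4): continuation = 1/1.04·[0.3500·0.0000 + 0.6500·0.0000] = 0.0000; exercise value = 0.0000 ≤ continuation, so V_uu = 0.0000
Node ud (S = 70.2): continuation = 1/1.04·[0.3500·0.0000 + 0.6500·11.8200] = 7.3875; exercise value = 4.8000 ≤ continuation, so V_ud = 7.3875
Node dd (S = 48.6): continuation = 1/1.04·[0.3500·11.8200 + 0.6500·31.2600] = 23.5154; exercise value = 26.4000 > continuation, so V_dd = 26.4000 (exercise)
Node u (S = 78): continuation = 1/1.04·[0.3500·0.0000 + 0.6500·7.3875] = 4.6172; exercise value = 0.0000 ≤ continuation, so V_u = 4.6172
Node d (S = 54): continuation = 1/1.04·[0.3500·7.3875 + 0.6500·26.4000] = 18.9862; exercise value = 21.0000 > continuation, so V_d = 21.0000 (exercise)
Node 0 (S = 60): continuation = 1/1.04·[0.3500·4.6172 + 0.6500·21.0000] = 14.6789; exercise value = 15.0000 > continuation, so V_0 = 15.0000 (exercise)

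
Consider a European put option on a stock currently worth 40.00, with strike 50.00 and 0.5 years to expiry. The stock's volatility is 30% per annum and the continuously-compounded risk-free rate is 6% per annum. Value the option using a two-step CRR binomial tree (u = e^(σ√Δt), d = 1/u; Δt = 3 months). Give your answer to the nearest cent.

9.54

CRR parameters: u = e^(σ√Δt) = e^(0.3·√0.25) = 1.1618, d = 1/u = 0.8607
Per-period rate: rΔt = 0.06·0.25 = 0.015, so R = e^0.015 = 1.0151
Risk-neutral probability p = (e^0.015 − 0.8607)/(1.1618 − 0.8607) = 0.1544/0.3011 = 0.5128
Terminal stock prices: S_uu = 53.99, S_ud = 40, S_dd = 29.63
Terminal payoffs (K − S): max(-3.994, 0) = 0, max(10, 0) = 10, max(20.37, 0) = 20.37
Node u (S = 46.47): V_u = e^(−0.015)·[0.5128·0.0000 + 0.4872·10.0000] = 4.7999
Node d (S = 34.43): V_d = e^(−0.015)·[0.5128·10.0000 + 0.4872·20.3673] = 14.8273
Node 0 (S = 40): V_0 = e^(−0.015)·[0.5128·4.7999 + 0.4872·14.8273] = 9.5414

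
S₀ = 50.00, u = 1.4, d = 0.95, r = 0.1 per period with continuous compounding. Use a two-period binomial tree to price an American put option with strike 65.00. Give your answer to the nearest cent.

Risk-neutral probability p = (e^0.1 − 0.95)/(1.4 − 0.95) = 0.1552/0.4500 = 0.3448
Terminal stock prices: S_uu = 98, S_ud = 66.5, S_dd = 45.12
Terminal payoffs (K − S): max(-33, 0) = 0, max(-1.5, 0) = 0, max(19.88, 0) = 19.88
Node u (S = 70): continuation = e^(−0.1)·[0.3448·0.0000 + 0.6552·0.0000] = 0.0000; exercise value = 0.0000 ≤ continuation, so V_u = 0.0000
Node d (S = 47.5): continuation = e^(−0.1)·[0.3448·0.0000 + 0.6552·19.8750] = 11.7824; exercise value = 17.5000 > continuation, so V_d = 17.5000 (exercise)
Node 0 (S = 50): continuation = e^(−0.1)·[0.3448·0.0000 + 0.6552·17.5000] = 10.3745; exercise value = 15.0000 > continuation, so V_0 = 15.0000 (exercise)

15.00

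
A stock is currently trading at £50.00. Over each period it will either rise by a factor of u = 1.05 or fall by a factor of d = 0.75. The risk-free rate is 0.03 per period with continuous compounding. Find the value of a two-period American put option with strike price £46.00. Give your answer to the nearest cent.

Risk-neutral probability p = (e^0.03 − 0.75)/(1.05 − 0.75) = 0.2805/0.3000 = 0.9348
Terminal stock prices: S_uu = 55.12, S_ud = 39.38, S_dd = 28.12
Terminal payoffs (K − S): max(-9.125, 0) = 0, max(6.625, 0) = 6.625, max(17.88, 0) = 17.88
Node u (S = 52.5): continuation = e^(−0.03)·[0.9348·0.0000 + 0.0652·6.6250] = 0.4189; exercise value = 0.0000 ≤ continuation, so V_u = 0.4189
Node d (S = 37.5): continuation = e^(−0.03)·[0.9348·6.6250 + 0.0652·17.8750] = 7.1405; exercise value = 8.5000 > continuation, so V_d = 8.5000 (exercise)
Node 0 (S = 50): continuation = e^(−0.03)·[0.9348·0.4189 + 0.0652·8.5000] = 0.9174; exercise value = 0.0000 ≤ continuation, so V_0 = 0.9174

£0.92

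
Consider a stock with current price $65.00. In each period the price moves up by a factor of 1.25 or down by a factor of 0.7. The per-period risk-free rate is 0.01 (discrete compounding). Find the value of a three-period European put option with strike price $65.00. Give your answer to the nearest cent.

$11.32

Risk-neutral probability p = (1 + 0.01 − 0.7)/(1.25 − 0.7) = 0.3100/0.5500 = 0.5636
Terminal stock prices: S_uuu = 127, S_uud = 71.09, S_udd = 39.81, S_ddd = 22.29
Terminal payoffs (K − S): max(-61.95, 0) = 0, max(-6.094, 0) = 0, max(25.19, 0) = 25.19, max(42.71, 0) = 42.71
Node uu (S = 101.6): V_uu = 1/1.01·[0.5636·0.0000 + 0.4364·0.0000] = 0.0000
Node ud (S = 56.87): V_ud = 1/1.01·[0.5636·0.0000 + 0.4364·25.1875] = 10.8821
Node dd (S = 31.85): V_dd = 1/1.01·[0.5636·25.1875 + 0.4364·42.7050] = 32.5064
Node u (S = 81.25): V_u = 1/1.01·[0.5636·0.0000 + 0.4364·10.8821] = 4.7015
Node d (S = 45.5): V_d = 1/1.01·[0.5636·10.8821 + 0.4364·32.5064] = 20.1170
Node 0 (S = 65): V_0 = 1/1.01·[0.5636·4.7015 + 0.4364·20.1170] = 11.3151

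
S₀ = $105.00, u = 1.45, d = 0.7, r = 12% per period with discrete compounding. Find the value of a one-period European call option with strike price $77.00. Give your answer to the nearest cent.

$37.63

Risk-neutral probability p = (1 + 0.12 − 0.7)/(1.45 − 0.7) = 0.4200/0.7500 = 0.5600
Terminal stock prices: S_u = 152.2, S_d = 73.5
Terminal payoffs (S − K): max(75.25, 0) = 75.25, max(-3.5, 0) = 0
Node 0 (S = 105): V_0 = 1/1.12·[0.5600·75.2500 + 0.4400·0.0000] = 37.6250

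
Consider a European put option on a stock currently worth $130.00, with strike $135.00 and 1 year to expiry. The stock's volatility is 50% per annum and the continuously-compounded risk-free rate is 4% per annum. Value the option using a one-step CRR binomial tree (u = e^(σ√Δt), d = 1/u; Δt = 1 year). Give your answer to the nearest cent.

CRR parameters: u = e^(σ√Δt) = e^(0.5·√1) = 1.6487, d = 1/u = 0.6065
Per-period rate: rΔt = 0.04·1 = 0.04, so R = e^0.04 = 1.0408
Risk-neutral probability p = (e^0.04 − 0.6065)/(1.6487 − 0.6065) = 0.4343/1.0422 = 0.4167
Terminal stock prices: S_u = 214.3, S_d = 78.85
Terminal payoffs (K − S): max(-79.33, 0) = 0, max(56.15, 0) = 56.15
Node 0 (S = 130): V_0 = e^(−0.04)·[0.4167·0.0000 + 0.5833·56.1510] = 31.4687

$31.47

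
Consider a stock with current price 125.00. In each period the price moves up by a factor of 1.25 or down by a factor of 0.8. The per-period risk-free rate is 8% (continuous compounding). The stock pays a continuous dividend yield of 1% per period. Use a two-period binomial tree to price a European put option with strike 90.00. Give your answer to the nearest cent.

1.33

Per-period risk-free factor R = e^0.08 = 1.0833; dividend-adjusted growth = e^(0.08−0.01) = 1.0725.
Risk-neutral probability p = (1.0725 − 0.8)/(1.25 − 0.8) = 0.2725/0.4500 = 0.6056
Terminal stock prices: S_uu = 195.3, S_ud = 125, S_dd = 80
Terminal payoffs (K − S): max(-105.3, 0) = 0, max(-35, 0) = 0, max(10, 0) = 10
Node u (S = 156.2): V_u = e^(−0.08)·[0.6056·0.0000 + 0.3944·0.0000] = 0.0000
Node d (S = 100): V_d = e^(−0.08)·[0.6056·0.0000 + 0.3944·10.0000] = 3.6410
Node 0 (S = 125): V_0 = e^(−0.08)·[0.6056·0.0000 + 0.3944·3.6410] = 1.3257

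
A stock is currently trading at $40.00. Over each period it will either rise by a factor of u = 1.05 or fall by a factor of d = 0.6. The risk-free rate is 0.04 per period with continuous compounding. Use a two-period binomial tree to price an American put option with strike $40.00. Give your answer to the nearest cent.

$0.59

Risk-neutral probability p = (e^0.04 − 0.6)/(1.05 − 0.6) = 0.4408/0.4500 = 0.9796
Terminal stock prices: S_uu = 44.1, S_ud = 25.2, S_dd = 14.4
Terminal payoffs (K − S): max(-4.1, 0) = 0, max(14.8, 0) = 14.8, max(25.6, 0) = 25.6
Node u (S = 42): continuation = e^(−0.04)·[0.9796·0.0000 + 0.0204·14.8000] = 0.2904; exercise value = 0.0000 ≤ continuation, so V_u = 0.2904
Node d (S = 24): continuation = e^(−0.04)·[0.9796·14.8000 + 0.0204·25.6000] = 14.4316; exercise value = 16.0000 > continuation, so V_d = 16.0000 (exercise)
Node 0 (S = 40): continuation = e^(−0.04)·[0.9796·0.2904 + 0.0204·16.0000] = 0.5872; exercise value = 0.0000 ≤ continuation, so V_0 = 0.5872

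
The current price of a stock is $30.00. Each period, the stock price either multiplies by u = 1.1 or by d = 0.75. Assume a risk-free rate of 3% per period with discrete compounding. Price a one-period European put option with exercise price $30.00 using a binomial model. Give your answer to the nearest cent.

Risk-neutral probability p = (1 + 0.03 − 0.75)/(1.1 − 0.75) = 0.2800/0.3500 = 0.8000
Terminal stock prices: S_u = 33, S_d = 22.5
Terminal payoffs (K − S): max(-3, 0) = 0, max(7.5, 0) = 7.5
Node 0 (S = 30): V_0 = 1/1.03·[0.8000·0.0000 + 0.2000·7.5000] = 1.4563

$1.46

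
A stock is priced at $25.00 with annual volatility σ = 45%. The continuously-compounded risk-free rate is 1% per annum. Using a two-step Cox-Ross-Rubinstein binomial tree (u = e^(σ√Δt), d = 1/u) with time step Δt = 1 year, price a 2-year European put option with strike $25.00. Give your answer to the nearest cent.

CRR parameters: u = e^(σ√Δt) = e^(0.45·√1) = 1.5683, d = 1/u = 0.6376
Per-period rate: rΔt = 0.01·1 = 0.01, so R = e^0.01 = 1.0101
Risk-neutral probability p = (e^0.01 − 0.6376)/(1.5683 − 0.6376) = 0.3724/0.9307 = 0.4002
Terminal stock prices: S_uu = 61.49, S_ud = 25, S_dd = 10.16
Terminal payoffs (K − S): max(-36.49, 0) = 0, max(0, 0) = 0, max(14.84, 0) = 14.84
Node u (S = 39.21): V_u = e^(−0.01)·[0.4002·0.0000 + 0.5998·0.0000] = 0.0000
Node d (S = 15.94): V_d = e^(−0.01)·[0.4002·0.0000 + 0.5998·14.8358] = 8.8105
Node 0 (S = 25): V_0 = e^(−0.01)·[0.4002·0.0000 + 0.5998·8.8105] = 5.2323

$5.23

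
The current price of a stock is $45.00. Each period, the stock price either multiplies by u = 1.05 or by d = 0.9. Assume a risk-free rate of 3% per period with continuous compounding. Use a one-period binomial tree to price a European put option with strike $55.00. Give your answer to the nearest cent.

Risk-neutral probability p = (e^0.03 − 0.9)/(1.05 − 0.9) = 0.1305/0.1500 = 0.8697
Terminal stock prices: S_u = 47.25, S_d = 40.5
Terminal payoffs (K − S): max(7.75, 0) = 7.75, max(14.5, 0) = 14.5
Node 0 (S = 45): V_0 = e^(−0.03)·[0.8697·7.7500 + 0.1303·14.5000] = 8.3745

$8.37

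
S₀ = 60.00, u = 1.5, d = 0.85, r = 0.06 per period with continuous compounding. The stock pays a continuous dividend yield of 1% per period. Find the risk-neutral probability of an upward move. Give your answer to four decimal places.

Per-period risk-free factor R = e^0.06 = 1.0618; dividend-adjusted growth = e^(0.06−0.01) = 1.0513.
Risk-neutral probability p = (1.0513 − 0.85)/(1.5 − 0.85) = 0.2013/0.6500 = 0.3096

p = 0.3096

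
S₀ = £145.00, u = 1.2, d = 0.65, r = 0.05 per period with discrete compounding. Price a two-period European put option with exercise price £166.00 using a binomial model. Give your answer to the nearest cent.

Risk-neutral probability p = (1 + 0.05 − 0.65)/(1.2 − 0.65) = 0.4000/0.5500 = 0.7273
Terminal stock prices: S_uu = 208.8, S_ud = 113.1, S_dd = 61.26
Terminal payoffs (K − S): max(-42.8, 0) = 0, max(52.9, 0) = 52.9, max(104.7, 0) = 104.7
Node u (S = 174): V_u = 1/1.05·[0.7273·0.0000 + 0.2727·52.9000] = 13.7403
Node d (S = 94.25): V_d = 1/1.05·[0.7273·52.9000 + 0.2727·104.7375] = 63.8452
Node 0 (S = 145): V_0 = 1/1.05·[0.7273·13.7403 + 0.2727·63.8452] = 26.1002

£26.10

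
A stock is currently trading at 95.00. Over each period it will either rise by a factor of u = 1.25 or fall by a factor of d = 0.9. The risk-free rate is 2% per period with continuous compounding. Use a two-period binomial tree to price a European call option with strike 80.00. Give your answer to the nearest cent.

19.40

Risk-neutral probability p = (e^0.02 − 0.9)/(1.25 − 0.9) = 0.1202/0.3500 = 0.3434
Terminal stock prices: S_uu = 148.4, S_ud = 106.9, S_dd = 76.95
Terminal payoffs (S − K): max(68.44, 0) = 68.44, max(26.88, 0) = 26.88, max(-3.05, 0) = 0
Node u (S = 118.8): V_u = e^(−0.02)·[0.3434·68.4375 + 0.6566·26.8750] = 40.3341
Node d (S = 85.5): V_d = e^(−0.02)·[0.3434·26.8750 + 0.6566·0.0000] = 9.0470
Node 0 (S = 95): V_0 = e^(−0.02)·[0.3434·40.3341 + 0.6566·9.0470] = 19.4001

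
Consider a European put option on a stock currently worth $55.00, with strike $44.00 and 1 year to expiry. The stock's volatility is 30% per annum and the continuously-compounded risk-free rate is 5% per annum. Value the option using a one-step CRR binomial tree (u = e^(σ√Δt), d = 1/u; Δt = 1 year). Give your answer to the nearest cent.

$1.52

CRR parameters: u = e^(σ√Δt) = e^(0.3·√1) = 1.3499, d = 1/u = 0.7408
Per-period rate: rΔt = 0.05·1 = 0.05, so R = e^0.05 = 1.0513
Risk-neutral probability p = (e^0.05 − 0.7408)/(1.3499 − 0.7408) = 0.3105/0.6090 = 0.5097
Terminal stock prices: S_u = 74.24, S_d = 40.75
Terminal payoffs (K − S): max(-30.24, 0) = 0, max(3.255, 0) = 3.255
Node 0 (S = 55): V_0 = e^(−0.05)·[0.5097·0.0000 + 0.4903·3.2550] = 1.5180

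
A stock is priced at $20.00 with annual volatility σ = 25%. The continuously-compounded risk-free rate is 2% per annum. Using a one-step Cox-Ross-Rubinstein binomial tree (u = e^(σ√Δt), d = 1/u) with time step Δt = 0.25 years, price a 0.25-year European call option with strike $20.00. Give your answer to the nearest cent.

$1.30

CRR parameters: u = e^(σ√Δt) = e^(0.25·√0.25) = 1.1331, d = 1/u = 0.8825
Per-period rate: rΔt = 0.02·0.25 = 0.005, so R = e^0.005 = 1.0050
Risk-neutral probability p = (e^0.005 − 0.8825)/(1.1331 − 0.8825) = 0.1225/0.2507 = 0.4888
Terminal stock prices: S_u = 22.66, S_d = 17.65
Terminal payoffs (S − K): max(2.663, 0) = 2.663, max(-2.35, 0) = 0
Node 0 (S = 20): V_0 = e^(−0.005)·[0.4888·2.6630 + 0.5112·0.0000] = 1.2951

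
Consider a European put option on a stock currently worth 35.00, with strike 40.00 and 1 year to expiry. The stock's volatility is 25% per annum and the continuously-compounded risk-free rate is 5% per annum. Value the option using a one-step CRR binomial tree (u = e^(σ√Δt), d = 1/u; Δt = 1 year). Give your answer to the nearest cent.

CRR parameters: u = e^(σ√Δt) = e^(0.25·√1) = 1.2840, d = 1/u = 0.7788
Per-period rate: rΔt = 0.05·1 = 0.05, so R = e^0.05 = 1.0513
Risk-neutral probability p = (e^0.05 − 0.7788)/(1.2840 − 0.7788) = 0.2725/0.5052 = 0.5393
Terminal stock prices: S_u = 44.94, S_d = 27.26
Terminal payoffs (K − S): max(-4.941, 0) = 0, max(12.74, 0) = 12.74
Node 0 (S = 35): V_0 = e^(−0.05)·[0.5393·0.0000 + 0.4607·12.7420] = 5.5839

5.58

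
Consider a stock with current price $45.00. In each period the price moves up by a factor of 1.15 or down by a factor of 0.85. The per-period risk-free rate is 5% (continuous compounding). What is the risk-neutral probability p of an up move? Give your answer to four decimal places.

Risk-neutral probability p = (e^0.05 − 0.85)/(1.15 − 0.85) = 0.2013/0.3000 = 0.6709

p = 0.6709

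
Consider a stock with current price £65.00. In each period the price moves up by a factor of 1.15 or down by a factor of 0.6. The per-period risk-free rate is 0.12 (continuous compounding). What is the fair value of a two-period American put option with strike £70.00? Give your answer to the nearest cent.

Risk-neutral probability p = (e^0.12 − 0.6)/(1.15 − 0.6) = 0.5275/0.5500 = 0.9591
Terminal stock prices: S_uu = 85.96, S_ud = 44.85, S_dd = 23.4
Terminal payoffs (K − S): max(-15.96, 0) = 0, max(25.15, 0) = 25.15, max(46.6, 0) = 46.6
Node u (S = 74.75): continuation = e^(−0.12)·[0.9591·0.0000 + 0.0409·25.1500] = 0.9126; exercise value = 0.0000 ≤ continuation, so V_u = 0.9126
Node d (S = 39): continuation = e^(−0.12)·[0.9591·25.1500 + 0.0409·46.6000] = 23.0844; exercise value = 31.0000 > continuation, so V_d = 31.0000 (exercise)
Node 0 (S = 65): continuation = e^(−0.12)·[0.9591·0.9126 + 0.0409·31.0000] = 1.9013; exercise value = 5.0000 > continuation, so V_0 = 5.0000 (exercise)

£5.00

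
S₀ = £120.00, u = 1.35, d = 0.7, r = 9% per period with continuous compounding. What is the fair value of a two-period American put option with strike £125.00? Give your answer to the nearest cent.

£17.06

Risk-neutral probability p = (e^0.09 − 0.7)/(1.35 − 0.7) = 0.3942/0.6500 = 0.6064
Terminal stock prices: S_uu = 218.7, S_ud = 113.4, S_dd = 58.8
Terminal payoffs (K − S): max(-93.7, 0) = 0, max(11.6, 0) = 11.6, max(66.2, 0) = 66.2
Node u (S = 162): continuation = e^(−0.09)·[0.6064·0.0000 + 0.3936·11.6000] = 4.1726; exercise value = 0.0000 ≤ continuation, so V_u = 4.1726
Node d (S = 84): continuation = e^(−0.09)·[0.6064·11.6000 + 0.3936·66.2000] = 30.2414; exercise value = 41.0000 > continuation, so V_d = 41.0000 (exercise)
Node 0 (S = 120): continuation = e^(−0.09)·[0.6064·4.1726 + 0.3936·41.0000] = 17.0604; exercise value = 5.0000 ≤ continuation, so V_0 = 17.0604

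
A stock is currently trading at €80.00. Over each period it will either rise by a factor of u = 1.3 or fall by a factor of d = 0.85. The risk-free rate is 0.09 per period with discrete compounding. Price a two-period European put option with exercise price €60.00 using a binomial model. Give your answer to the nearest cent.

Risk-neutral probability p = (1 + 0.09 − 0.85)/(1.3 − 0.85) = 0.2400/0.4500 = 0.5333
Terminal stock prices: S_uu = 135.2, S_ud = 88.4, S_dd = 57.8
Terminal payoffs (K − S): max(-75.2, 0) = 0, max(-28.4, 0) = 0, max(2.2, 0) = 2.2
Node u (S = 104): V_u = 1/1.09·[0.5333·0.0000 + 0.4667·0.0000] = 0.0000
Node d (S = 68): V_d = 1/1.09·[0.5333·0.0000 + 0.4667·2.2000] = 0.9419
Node 0 (S = 80): V_0 = 1/1.09·[0.5333·0.0000 + 0.4667·0.9419] = 0.4033

€0.40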